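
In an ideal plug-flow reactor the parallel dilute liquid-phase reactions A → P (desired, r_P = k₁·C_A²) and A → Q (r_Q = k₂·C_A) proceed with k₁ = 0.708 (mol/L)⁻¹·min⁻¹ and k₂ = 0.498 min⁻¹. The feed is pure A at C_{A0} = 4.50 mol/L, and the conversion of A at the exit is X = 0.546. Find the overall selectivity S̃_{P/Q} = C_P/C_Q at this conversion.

C_A = C_{A0}(1−X) = 2.043 mol/L.
Along a PFR/batch, dC_Q/dC_A = −r_Q/(r_P+r_Q) = −k₂/(k₂+k₁·C_A).
Integrating from C_{A0} to C_A: C_Q = (0.498/0.708)·ln[(0.498+0.708·4.50)/(0.498+0.708·2.04)] = 0.7034·ln(3.684/1.944) = 0.4495 mol/L.
Then C_P = (C_{A0}−C_A) − C_Q = 2.457 − 0.4495 = 2.008 mol/L.
S̃_{P/Q} = C_P/C_Q = 2.008/0.4495 = 4.47.

4.47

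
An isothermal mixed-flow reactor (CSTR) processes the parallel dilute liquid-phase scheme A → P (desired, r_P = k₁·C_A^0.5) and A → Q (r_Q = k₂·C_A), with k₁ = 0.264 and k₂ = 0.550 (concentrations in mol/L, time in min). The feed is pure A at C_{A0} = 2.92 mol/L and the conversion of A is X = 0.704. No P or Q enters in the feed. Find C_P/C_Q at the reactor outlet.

Exit C_A = C_{A0}(1−X) = 2.92×0.296 = 0.8643 mol/L.
In a CSTR the entire volume is at exit conditions, so r_P = 0.264×0.8643^0.5 = 0.2454 and r_Q = 0.550×0.8643 = 0.4754.
Overall selectivity = C_P/C_Q = r_Pτ/(r_Qτ) = r_P/r_Q = 0.516.

0.516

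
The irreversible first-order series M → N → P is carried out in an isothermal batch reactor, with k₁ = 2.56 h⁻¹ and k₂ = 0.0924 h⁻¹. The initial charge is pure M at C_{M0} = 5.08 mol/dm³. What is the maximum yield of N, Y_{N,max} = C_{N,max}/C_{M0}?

At the optimum, C_{N,max}/C_{M0} = (k₁/k₂)^[k₂/(k₂−k₁)].
= (2.56/0.0924)^(0.0924/(0.0924−2.56)) = (27.71)^(-0.03745) = 0.8830.

0.883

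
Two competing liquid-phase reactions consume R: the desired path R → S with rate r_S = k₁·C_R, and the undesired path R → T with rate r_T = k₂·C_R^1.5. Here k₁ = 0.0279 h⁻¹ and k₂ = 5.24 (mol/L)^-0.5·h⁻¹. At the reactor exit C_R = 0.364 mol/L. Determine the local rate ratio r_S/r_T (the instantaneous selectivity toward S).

0.00883

S_{S/T} = r_S/r_T = (k₁·C_R)/(k₂·C_R^1.5) = (k₁/k₂)·C_R^-0.5.
= (0.0279×0.3640) / (5.24×0.3640^1.5) = 0.01016/1.151 = 0.00883.
The undesired path is higher order in R, so low C_R (CSTR or dilute feed) favours S.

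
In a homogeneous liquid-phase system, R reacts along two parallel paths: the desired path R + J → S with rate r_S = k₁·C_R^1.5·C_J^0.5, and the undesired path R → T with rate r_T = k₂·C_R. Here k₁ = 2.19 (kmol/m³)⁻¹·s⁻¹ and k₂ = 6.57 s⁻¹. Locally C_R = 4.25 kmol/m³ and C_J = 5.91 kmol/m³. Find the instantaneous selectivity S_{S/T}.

S_{S/T} = r_S/r_T = (k₁·C_R^1.5·C_J^0.5)/(k₂·C_R) = (k₁/k₂)·C_R^0.5·C_J^0.5.
= (2.19×4.250^1.5×5.910^0.5) / (6.57×4.250) = 46.65/27.92 = 1.67.

1.67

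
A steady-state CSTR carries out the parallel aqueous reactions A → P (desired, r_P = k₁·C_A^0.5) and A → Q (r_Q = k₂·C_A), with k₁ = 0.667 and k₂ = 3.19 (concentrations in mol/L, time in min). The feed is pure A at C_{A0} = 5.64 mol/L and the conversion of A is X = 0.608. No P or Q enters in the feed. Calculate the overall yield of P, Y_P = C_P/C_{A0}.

0.0750

Exit C_A = C_{A0}(1−X) = 5.64×0.392 = 2.211 mol/L.
A CSTR operates uniformly at the exit composition, giving r_P = 0.9918 and r_Q = 7.053 (each k·C_A^n at C_A = 2.211).
Fraction of consumed A going to P: r_P/(r_P+r_Q) = 0.1233.
C_P = 0.1233·C_{A0}·X = 0.1233×5.64×0.608 = 0.423 mol/L; Y_P = C_P/C_{A0} = 0.0750.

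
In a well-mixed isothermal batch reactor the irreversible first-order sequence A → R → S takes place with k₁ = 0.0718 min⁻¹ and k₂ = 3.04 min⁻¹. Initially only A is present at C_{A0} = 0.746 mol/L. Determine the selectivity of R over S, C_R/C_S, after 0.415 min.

The intermediate concentration in a first-order A→B→C sequence is C_R = k₁C_{A0}(e^(−k₁t) − e^(−k₂t))/(k₂−k₁).
e^(−k₁t) = e^(−0.0718×0.415) = e^(−0.02980) = 0.9706; e^(−k₂t) = e^(−1.262) = 0.2832.
C_R = 0.0718×0.746/(3.04−0.0718) × (0.9706−0.2832) = 0.01805×0.6874 = 0.01241 mol/L.
C_A = C_{A0}e^(−k₁t) = 0.7241 mol/L, so C_S = C_{A0}−C_A−C_R = 0.009495 mol/L; C_R/C_S = 1.31.

1.31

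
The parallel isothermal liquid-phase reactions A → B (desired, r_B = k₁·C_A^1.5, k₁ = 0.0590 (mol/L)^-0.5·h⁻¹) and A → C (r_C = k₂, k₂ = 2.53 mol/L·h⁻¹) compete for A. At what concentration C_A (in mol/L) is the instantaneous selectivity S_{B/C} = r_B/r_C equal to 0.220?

S_{B/C} = (k₁/k₂)·C_A^1.5 ⇒ C_A = (S·k₂/k₁)^(1/1.5).
= (0.220×2.53/0.0590)^(0.6667) = (9.434)^(0.6667) = 4.46 mol/L.

4.46 mol/L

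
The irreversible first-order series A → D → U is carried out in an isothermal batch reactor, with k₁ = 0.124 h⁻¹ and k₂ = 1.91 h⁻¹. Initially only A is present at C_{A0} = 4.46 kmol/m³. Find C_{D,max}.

0.239 kmol/m³

At the optimum, C_{D,max}/C_{A0} = (k₁/k₂)^[k₂/(k₂−k₁)].
= (0.124/1.91)^(1.91/(1.91−0.124)) = (0.06492)^(1.069) = 0.05369.
C_{D,max} = 0.05369×4.46 = 0.239 kmol/m³.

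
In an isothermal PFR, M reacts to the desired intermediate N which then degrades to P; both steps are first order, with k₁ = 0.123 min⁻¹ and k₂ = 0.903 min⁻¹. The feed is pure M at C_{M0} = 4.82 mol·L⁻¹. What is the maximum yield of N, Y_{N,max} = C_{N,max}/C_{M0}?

For a first-order series the maximum intermediate yield is C_{N,max}/C_{M0} = (k₁/k₂)^[k₂/(k₂−k₁)].
= (0.123/0.903)^(0.903/(0.903−0.123)) = (0.1362)^(1.158) = 0.09947.

0.0995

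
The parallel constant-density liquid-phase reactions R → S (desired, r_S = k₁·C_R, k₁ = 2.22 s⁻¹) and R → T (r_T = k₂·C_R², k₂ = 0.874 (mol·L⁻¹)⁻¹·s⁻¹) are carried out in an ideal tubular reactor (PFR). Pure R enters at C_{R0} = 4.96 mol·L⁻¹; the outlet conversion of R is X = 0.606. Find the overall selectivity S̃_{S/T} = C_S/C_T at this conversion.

C_R = C_{R0}(1−X) = 1.954 mol·L⁻¹.
Along a PFR/batch, dC_S/dC_R = −r_S/(r_S+r_T) = −k₁/(k₁+k₂·C_R).
Integrating from C_{R0} to C_R: C_S = (2.22/0.874)·ln[(2.22+0.874·4.96)/(2.22+0.874·1.95)] = 2.540·ln(6.555/3.928) = 1.301 mol·L⁻¹.
C_T = (C_{R0}−C_R)−C_S = 1.705 mol·L⁻¹; S̃_{S/T} = 1.301/1.705 = 0.763.

0.763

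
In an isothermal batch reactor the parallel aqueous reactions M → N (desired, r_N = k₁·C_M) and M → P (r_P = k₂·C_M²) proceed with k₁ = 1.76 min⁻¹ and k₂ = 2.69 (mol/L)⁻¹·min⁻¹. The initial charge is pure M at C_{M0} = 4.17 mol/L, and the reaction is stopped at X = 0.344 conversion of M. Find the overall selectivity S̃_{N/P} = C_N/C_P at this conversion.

C_M = C_{M0}(1−X) = 2.736 mol/L.
Along a PFR/batch, dC_N/dC_M = −r_N/(r_N+r_P) = −k₁/(k₁+k₂·C_M).
Integrating from C_{M0} to C_M: C_N = (1.76/2.69)·ln[(1.76+2.69·4.17)/(1.76+2.69·2.74)] = 0.6543·ln(12.98/9.119) = 0.2309 mol/L.
C_P = (C_{M0}−C_M)−C_N = 1.204 mol/L; S̃_{N/P} = 0.2309/1.204 = 0.192.

0.192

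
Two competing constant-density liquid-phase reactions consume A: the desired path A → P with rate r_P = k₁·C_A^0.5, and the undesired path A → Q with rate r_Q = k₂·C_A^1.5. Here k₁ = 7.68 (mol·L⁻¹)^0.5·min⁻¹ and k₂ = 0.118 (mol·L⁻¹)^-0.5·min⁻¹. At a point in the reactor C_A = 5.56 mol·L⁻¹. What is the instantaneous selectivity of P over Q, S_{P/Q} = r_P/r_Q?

11.7

S_{P/Q} = r_P/r_Q = (k₁·C_A^0.5)/(k₂·C_A^1.5) = (k₁/k₂)·C_A⁻¹.
= (7.68×5.560^0.5) / (0.118×5.560^1.5) = 18.11/1.547 = 11.7.
The undesired path is higher order in A, so low C_A (CSTR or dilute feed) favours P.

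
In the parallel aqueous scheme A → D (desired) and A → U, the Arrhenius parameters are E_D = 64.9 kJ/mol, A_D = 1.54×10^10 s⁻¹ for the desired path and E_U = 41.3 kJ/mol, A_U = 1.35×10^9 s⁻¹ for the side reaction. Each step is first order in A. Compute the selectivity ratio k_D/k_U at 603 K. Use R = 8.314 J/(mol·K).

0.103

Since both paths have the same order in A, the concentration cancels and S_{D/U} = k_D/k_U = (A_D/A_U)·exp[(E_U−E_D)/(RT)].
(E_U−E_D)/(RT) = (41.3−64.9)×10³/(8.314×603) = -23600/5013 = -4.707.
k_D/k_U = (1.54×10^10/1.35×10^9)·exp(-4.707) = 11.41 × 0.009028 = 0.103.
Since E_D > E_U, raising the temperature improves selectivity toward D.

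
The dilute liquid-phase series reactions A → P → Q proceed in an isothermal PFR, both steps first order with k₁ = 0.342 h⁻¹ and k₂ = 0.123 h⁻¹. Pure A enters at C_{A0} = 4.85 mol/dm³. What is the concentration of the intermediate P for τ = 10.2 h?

1.93 mol/dm³

The intermediate concentration in a first-order A→B→C sequence is C_P = k₁C_{A0}(e^(−k₁τ) − e^(−k₂τ))/(k₂−k₁).
e^(−k₁τ) = e^(−0.342×10.2) = e^(−3.488) = 0.03055; e^(−k₂τ) = e^(−1.255) = 0.2852.
C_P = 0.342×4.85/(0.123−0.342) × (0.03055−0.2852) = (-7.574)×(-0.2546) = 1.929 mol/dm³.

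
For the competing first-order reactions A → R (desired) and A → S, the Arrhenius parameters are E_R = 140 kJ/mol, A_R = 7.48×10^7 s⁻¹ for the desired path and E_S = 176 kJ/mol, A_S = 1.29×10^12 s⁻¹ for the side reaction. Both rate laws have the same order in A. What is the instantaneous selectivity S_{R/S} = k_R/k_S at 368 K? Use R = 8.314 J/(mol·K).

7.47

Since both paths have the same order in A, the concentration cancels and S_{R/S} = k_R/k_S = (A_R/A_S)·exp[(E_S−E_R)/(RT)].
(E_S−E_R)/(RT) = (176−140)×10³/(8.314×368) = 36000/3060 = 11.77.
k_R/k_S = (7.48×10^7/1.29×10^12)·exp(11.77) = 5.798×10^-5 × 1.289×10^5 = 7.47.
Since E_R < E_S, lowering the temperature improves selectivity toward R.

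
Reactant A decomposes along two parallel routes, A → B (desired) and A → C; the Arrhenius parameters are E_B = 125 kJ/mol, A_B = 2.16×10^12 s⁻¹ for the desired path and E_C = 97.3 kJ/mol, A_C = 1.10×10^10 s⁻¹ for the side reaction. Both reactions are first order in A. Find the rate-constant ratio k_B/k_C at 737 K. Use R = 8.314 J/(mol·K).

2.14

Since both paths have the same order in A, the concentration cancels and S_{B/C} = k_B/k_C = (A_B/A_C)·exp[(E_C−E_B)/(RT)].
(E_C−E_B)/(RT) = (97.3−125)×10³/(8.314×737) = -27700/6127 = -4.521.
k_B/k_C = (2.16×10^12/1.10×10^10)·exp(-4.521) = 196.4 × 0.01088 = 2.14.
Since E_B > E_C, raising the temperature improves selectivity toward B.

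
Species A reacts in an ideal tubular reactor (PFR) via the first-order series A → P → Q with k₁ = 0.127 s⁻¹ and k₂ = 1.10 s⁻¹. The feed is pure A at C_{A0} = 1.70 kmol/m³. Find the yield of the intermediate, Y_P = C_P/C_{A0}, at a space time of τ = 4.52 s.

0.0726

For first-order series with pure A initially, C_P(τ) = k₁C_{A0}/(k₂−k₁)·(e^(−k₁τ) − e^(−k₂τ)).
e^(−k₁τ) = e^(−0.127×4.52) = e^(−0.5740) = 0.5632; e^(−k₂τ) = e^(−4.972) = 0.006929.
C_P = 0.127×1.70/(1.10−0.127) × (0.5632−0.006929) = 0.2219×0.5563 = 0.1234 kmol/m³.
Y_P = C_P/C_{A0} = 0.1234/1.70 = 0.0726.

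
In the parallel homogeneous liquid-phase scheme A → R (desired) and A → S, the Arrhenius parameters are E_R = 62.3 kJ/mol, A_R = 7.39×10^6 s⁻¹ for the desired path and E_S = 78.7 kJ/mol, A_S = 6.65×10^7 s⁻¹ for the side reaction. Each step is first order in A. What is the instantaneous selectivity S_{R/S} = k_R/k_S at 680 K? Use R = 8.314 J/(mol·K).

2.02

Since both paths have the same order in A, the concentration cancels and S_{R/S} = k_R/k_S = (A_R/A_S)·exp[(E_S−E_R)/(RT)].
(E_S−E_R)/(RT) = (78.7−62.3)×10³/(8.314×680) = 16400/5654 = 2.901.
k_R/k_S = (7.39×10^6/6.65×10^7)·exp(2.901) = 0.1111 × 18.19 = 2.02.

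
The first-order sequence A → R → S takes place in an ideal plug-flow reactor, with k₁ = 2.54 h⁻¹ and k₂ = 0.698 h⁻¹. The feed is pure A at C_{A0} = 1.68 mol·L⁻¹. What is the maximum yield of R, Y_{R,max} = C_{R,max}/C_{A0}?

0.613

For a first-order series the maximum intermediate yield is C_{R,max}/C_{A0} = (k₁/k₂)^[k₂/(k₂−k₁)].
= (2.54/0.698)^(0.698/(0.698−2.54)) = (3.639)^(-0.3789) = 0.6130.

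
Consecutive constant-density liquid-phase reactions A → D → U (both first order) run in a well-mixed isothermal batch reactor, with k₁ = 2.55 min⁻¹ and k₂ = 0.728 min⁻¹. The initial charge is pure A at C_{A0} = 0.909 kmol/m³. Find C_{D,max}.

0.551 kmol/m³

Evaluating C_D at t_opt = ln(k₂/k₁)/(k₂−k₁) gives C_{D,max}/C_{A0} = (k₁/k₂)^[k₂/(k₂−k₁)].
= (2.55/0.728)^(0.728/(0.728−2.55)) = (3.503)^(-0.3996) = 0.6060.
C_{D,max} = 0.6060×0.909 = 0.551 kmol/m³.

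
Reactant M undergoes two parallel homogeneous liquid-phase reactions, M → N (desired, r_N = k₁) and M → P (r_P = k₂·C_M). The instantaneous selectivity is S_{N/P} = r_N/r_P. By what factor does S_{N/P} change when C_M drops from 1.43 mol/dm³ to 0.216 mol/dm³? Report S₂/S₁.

6.62

S_{N/P} = (k₁/k₂)·C_M⁻¹, so S₂/S₁ = (C_{M,2}/C_{M,1})⁻¹.
= 1.43/0.216 = 6.62.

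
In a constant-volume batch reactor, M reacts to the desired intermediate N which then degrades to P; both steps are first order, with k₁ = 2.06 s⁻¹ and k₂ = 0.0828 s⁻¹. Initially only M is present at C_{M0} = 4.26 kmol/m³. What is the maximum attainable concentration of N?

At the optimum, C_{N,max}/C_{M0} = (k₁/k₂)^[k₂/(k₂−k₁)].
= (2.06/0.0828)^(0.0828/(0.0828−2.06)) = (24.88)^(-0.04188) = 0.8741.
C_{N,max} = 0.8741×4.26 = 3.72 kmol/m³.

3.72 kmol/m³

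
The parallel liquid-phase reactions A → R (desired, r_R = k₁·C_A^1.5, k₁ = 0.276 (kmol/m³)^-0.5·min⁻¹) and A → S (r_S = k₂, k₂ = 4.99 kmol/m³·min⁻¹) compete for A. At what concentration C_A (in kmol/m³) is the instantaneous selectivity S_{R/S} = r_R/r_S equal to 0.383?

3.63 kmol/m³

S_{R/S} = (k₁/k₂)·C_A^1.5 ⇒ C_A = (S·k₂/k₁)^(1/1.5).
= (0.383×4.99/0.276)^(0.6667) = (6.925)^(0.6667) = 3.63 kmol/m³.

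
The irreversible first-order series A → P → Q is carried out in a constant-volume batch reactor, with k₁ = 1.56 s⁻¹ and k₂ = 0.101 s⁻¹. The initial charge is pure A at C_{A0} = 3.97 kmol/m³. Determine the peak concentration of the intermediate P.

3.28 kmol/m³

At the optimum, C_{P,max}/C_{A0} = (k₁/k₂)^[k₂/(k₂−k₁)].
= (1.56/0.101)^(0.101/(0.101−1.56)) = (15.45)^(-0.06923) = 0.8274.
C_{P,max} = 0.8274×3.97 = 3.28 kmol/m³.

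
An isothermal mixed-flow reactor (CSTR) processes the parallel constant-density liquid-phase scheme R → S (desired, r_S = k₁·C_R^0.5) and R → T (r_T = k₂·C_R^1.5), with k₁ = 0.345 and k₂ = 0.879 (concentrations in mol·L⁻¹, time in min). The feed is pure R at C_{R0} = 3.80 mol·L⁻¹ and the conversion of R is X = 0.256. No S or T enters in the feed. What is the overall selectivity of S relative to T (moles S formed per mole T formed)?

0.139

Exit C_R = C_{R0}(1−X) = 3.80×0.744 = 2.827 mol·L⁻¹.
A CSTR operates uniformly at the exit composition, giving r_S = 0.5801 and r_T = 4.179 (each k·C_R^n at C_R = 2.827).
Overall selectivity = C_S/C_T = r_Sτ/(r_Tτ) = r_S/r_T = 0.139.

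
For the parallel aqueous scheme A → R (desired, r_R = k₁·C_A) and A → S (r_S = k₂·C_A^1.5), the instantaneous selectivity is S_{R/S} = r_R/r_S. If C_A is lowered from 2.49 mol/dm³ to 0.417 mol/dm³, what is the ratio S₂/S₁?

2.44

S_{R/S} = (k₁/k₂)·C_A^-0.5, so S₂/S₁ = (C_{A,2}/C_{A,1})^-0.5.
= (0.417/2.49)^(-0.5) = (0.1675)^(-0.5) = 2.44.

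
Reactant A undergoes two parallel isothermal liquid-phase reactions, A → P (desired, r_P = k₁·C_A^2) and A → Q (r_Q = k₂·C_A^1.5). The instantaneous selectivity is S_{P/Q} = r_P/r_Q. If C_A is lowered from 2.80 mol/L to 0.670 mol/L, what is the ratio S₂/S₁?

0.489

S_{P/Q} = (k₁/k₂)·C_A^0.5, so S₂/S₁ = (C_{A,2}/C_{A,1})^0.5.
= (0.670/2.80)^0.5 = (0.2393)^0.5 = 0.489.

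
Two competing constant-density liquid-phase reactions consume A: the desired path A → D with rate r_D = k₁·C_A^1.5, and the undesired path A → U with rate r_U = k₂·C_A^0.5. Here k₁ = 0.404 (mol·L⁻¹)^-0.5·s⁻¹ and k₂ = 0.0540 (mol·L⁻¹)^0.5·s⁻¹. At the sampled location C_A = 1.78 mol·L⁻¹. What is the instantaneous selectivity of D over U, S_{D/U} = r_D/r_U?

13.3

S_{D/U} = r_D/r_U = (k₁·C_A^1.5)/(k₂·C_A^0.5) = (k₁/k₂)·C_A.
= (0.404×1.780^1.5) / (0.0540×1.780^0.5) = 0.9594/0.07204 = 13.3.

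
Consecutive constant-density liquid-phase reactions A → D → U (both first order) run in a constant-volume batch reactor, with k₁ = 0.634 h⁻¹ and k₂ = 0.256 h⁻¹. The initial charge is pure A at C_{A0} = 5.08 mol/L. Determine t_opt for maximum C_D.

Setting dC_D/dt = 0 gives t_opt = ln(k₂/k₁)/(k₂−k₁).
= ln(0.256/0.634)/(0.256−0.634) = ln(0.4038)/-0.3780 = -0.9069/-0.3780 = 2.40 h.

2.40 h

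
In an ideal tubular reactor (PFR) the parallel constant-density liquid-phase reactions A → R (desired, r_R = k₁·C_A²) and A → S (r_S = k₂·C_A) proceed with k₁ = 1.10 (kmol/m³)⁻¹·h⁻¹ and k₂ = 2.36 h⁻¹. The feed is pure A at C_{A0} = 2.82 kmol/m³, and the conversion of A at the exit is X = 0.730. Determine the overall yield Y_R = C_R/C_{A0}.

C_A = C_{A0}(1−X) = 0.7614 kmol/m³.
Along a PFR/batch, dC_S/dC_A = −r_S/(r_R+r_S) = −k₂/(k₂+k₁·C_A).
Integrating from C_{A0} to C_A: C_S = (2.36/1.10)·ln[(2.36+1.10·2.82)/(2.36+1.10·0.761)] = 2.145·ln(5.462/3.198) = 1.149 kmol/m³.
Then C_R = (C_{A0}−C_A) − C_S = 2.059 − 1.149 = 0.9099 kmol/m³.
Y_R = C_R/C_{A0} = 0.9099/2.82 = 0.323.

0.323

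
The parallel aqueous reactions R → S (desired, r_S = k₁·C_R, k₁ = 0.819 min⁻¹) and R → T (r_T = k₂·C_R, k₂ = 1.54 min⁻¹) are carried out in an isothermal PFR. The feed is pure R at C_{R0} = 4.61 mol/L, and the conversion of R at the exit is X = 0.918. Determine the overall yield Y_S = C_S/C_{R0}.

C_R = C_{R0}(1−X) = 0.3780 mol/L.
Both paths are first order in R, so the instantaneous fraction to S is constant: dC_S/d(−C_R) = k₁/(k₁+k₂) = 0.3472.
C_S = 0.3472·(C_{R0}−C_R) = 0.3472×4.232 = 1.47 mol/L.
Y_S = C_S/C_{R0} = 1.469/4.61 = 0.319.

0.319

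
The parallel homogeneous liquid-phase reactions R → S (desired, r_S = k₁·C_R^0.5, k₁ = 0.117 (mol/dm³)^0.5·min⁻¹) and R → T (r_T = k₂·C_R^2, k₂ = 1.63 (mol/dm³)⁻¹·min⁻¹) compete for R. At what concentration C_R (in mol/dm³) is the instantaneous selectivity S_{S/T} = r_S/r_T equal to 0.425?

S_{S/T} = (k₁/k₂)·C_R^-1.5 ⇒ C_R = (S·k₂/k₁)^(1/(-1.5)).
= (0.425×1.63/0.117)^(-0.6667) = (5.921)^(-0.6667) = 0.306 mol/dm³.

0.306 mol/dm³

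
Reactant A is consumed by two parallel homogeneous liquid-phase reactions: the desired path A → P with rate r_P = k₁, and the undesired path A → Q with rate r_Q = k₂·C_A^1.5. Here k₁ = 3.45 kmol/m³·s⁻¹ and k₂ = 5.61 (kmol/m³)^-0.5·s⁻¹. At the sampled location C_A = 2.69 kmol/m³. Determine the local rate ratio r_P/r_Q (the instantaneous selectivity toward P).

0.139

S_{P/Q} = r_P/r_Q = (k₁)/(k₂·C_A^1.5) = (k₁/k₂)·C_A^-1.5.
= (3.45) / (5.61×2.690^1.5) = 3.450/24.75 = 0.139.
The undesired path is higher order in A, so low C_A (CSTR or dilute feed) favours P.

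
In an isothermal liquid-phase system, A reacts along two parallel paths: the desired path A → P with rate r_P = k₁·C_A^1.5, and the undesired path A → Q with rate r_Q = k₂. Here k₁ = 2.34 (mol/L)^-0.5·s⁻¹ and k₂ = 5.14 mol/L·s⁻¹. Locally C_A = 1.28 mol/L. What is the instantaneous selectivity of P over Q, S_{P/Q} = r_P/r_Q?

0.659

S_{P/Q} = r_P/r_Q = (k₁·C_A^1.5)/(k₂) = (k₁/k₂)·C_A^1.5.
= (2.34×1.280^1.5) / (5.14) = 3.389/5.140 = 0.659.
Since the desired path is higher order in A, keeping C_A high (PFR or concentrated feed) favours P.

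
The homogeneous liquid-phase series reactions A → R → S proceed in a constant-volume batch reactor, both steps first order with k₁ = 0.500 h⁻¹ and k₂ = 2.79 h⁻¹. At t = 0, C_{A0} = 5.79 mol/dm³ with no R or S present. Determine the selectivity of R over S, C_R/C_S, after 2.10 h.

Solving the coupled first-order balances gives C_R(t) = [k₁/(k₂−k₁)]·C_{A0}·(e^(−k₁t) − e^(−k₂t)).
e^(−k₁t) = e^(−0.500×2.10) = e^(−1.050) = 0.3499; e^(−k₂t) = e^(−5.859) = 0.002854.
C_R = 0.500×5.79/(2.79−0.500) × (0.3499−0.002854) = 1.264×0.3471 = 0.4388 mol/dm³.
C_A = C_{A0}e^(−k₁t) = 2.026 mol/dm³, so C_S = C_{A0}−C_A−C_R = 3.325 mol/dm³; C_R/C_S = 0.132.

0.132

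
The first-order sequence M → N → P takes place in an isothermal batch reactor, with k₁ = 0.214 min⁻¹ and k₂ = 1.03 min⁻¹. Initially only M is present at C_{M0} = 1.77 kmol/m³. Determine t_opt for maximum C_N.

1.93 min

For first-order series the maximum of C_N occurs at t_opt = ln(k₂/k₁)/(k₂−k₁).
= ln(1.03/0.214)/(1.03−0.214) = ln(4.813)/0.8160 = 1.571/0.8160 = 1.93 min.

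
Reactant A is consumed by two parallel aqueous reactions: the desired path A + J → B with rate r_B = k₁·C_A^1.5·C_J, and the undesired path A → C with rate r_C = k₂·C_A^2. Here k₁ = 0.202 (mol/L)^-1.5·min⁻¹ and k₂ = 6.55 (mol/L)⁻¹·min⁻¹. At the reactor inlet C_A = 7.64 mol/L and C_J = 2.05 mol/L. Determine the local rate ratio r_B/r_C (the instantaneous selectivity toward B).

0.0229

S_{B/C} = r_B/r_C = (k₁·C_A^1.5·C_J)/(k₂·C_A^2) = (k₁/k₂)·C_A^-0.5·C_J.
= (0.202×7.640^1.5×2.050) / (6.55×7.640^2) = 8.745/382.3 = 0.0229.
The undesired path is higher order in A, so low C_A (CSTR or dilute feed) favours B.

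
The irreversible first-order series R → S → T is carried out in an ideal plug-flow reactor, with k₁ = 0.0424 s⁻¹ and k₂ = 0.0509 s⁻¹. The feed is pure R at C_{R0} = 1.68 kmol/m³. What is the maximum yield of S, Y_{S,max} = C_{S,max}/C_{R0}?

0.335

For a first-order series the maximum intermediate yield is C_{S,max}/C_{R0} = (k₁/k₂)^[k₂/(k₂−k₁)].
= (0.0424/0.0509)^(0.0509/(0.0509−0.0424)) = (0.8330)^(5.988) = 0.3348.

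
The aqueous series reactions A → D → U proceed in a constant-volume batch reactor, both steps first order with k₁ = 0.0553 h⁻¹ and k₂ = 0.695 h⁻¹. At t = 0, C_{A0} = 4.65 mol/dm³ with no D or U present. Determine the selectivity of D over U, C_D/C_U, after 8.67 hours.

0.163

For first-order series with pure A initially, C_D(t) = k₁C_{A0}/(k₂−k₁)·(e^(−k₁t) − e^(−k₂t)).
e^(−k₁t) = e^(−0.0553×8.67) = e^(−0.4795) = 0.6191; e^(−k₂t) = e^(−6.026) = 0.002416.
C_D = 0.0553×4.65/(0.695−0.0553) × (0.6191−0.002416) = 0.4020×0.6167 = 0.2479 mol/dm³.
C_A = C_{A0}e^(−k₁t) = 2.879 mol/dm³, so C_U = C_{A0}−C_A−C_D = 1.523 mol/dm³; C_D/C_U = 0.163.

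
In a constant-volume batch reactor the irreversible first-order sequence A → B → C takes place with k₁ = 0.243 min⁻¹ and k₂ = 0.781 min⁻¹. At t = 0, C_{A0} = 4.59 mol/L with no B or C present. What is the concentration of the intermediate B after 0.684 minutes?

0.541 mol/L

The intermediate concentration in a first-order A→B→C sequence is C_B = k₁C_{A0}(e^(−k₁t) − e^(−k₂t))/(k₂−k₁).
e^(−k₁t) = e^(−0.243×0.684) = e^(−0.1662) = 0.8469; e^(−k₂t) = e^(−0.5342) = 0.5861.
C_B = 0.243×4.59/(0.781−0.243) × (0.8469−0.5861) = 2.073×0.2607 = 0.5405 mol/L.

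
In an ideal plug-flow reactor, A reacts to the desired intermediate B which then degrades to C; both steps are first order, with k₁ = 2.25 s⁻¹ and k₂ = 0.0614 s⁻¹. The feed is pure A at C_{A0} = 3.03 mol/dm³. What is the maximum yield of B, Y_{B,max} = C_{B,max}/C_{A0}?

For a first-order series the maximum intermediate yield is C_{B,max}/C_{A0} = (k₁/k₂)^[k₂/(k₂−k₁)].
= (2.25/0.0614)^(0.0614/(0.0614−2.25)) = (36.64)^(-0.02805) = 0.9039.

0.904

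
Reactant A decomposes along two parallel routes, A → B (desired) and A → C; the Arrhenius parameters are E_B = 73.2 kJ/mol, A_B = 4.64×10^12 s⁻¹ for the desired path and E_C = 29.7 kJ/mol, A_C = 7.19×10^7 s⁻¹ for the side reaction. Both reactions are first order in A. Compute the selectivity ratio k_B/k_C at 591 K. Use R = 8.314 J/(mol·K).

9.23

With equal orders, S_{B/C} = k_B/k_C = (A_B/A_C)·exp[(E_C−E_B)/(RT)].
(E_C−E_B)/(RT) = (29.7−73.2)×10³/(8.314×591) = -43500/4914 = -8.853.
k_B/k_C = (4.64×10^12/7.19×10^7)·exp(-8.853) = 64534 × 1.429×10^-4 = 9.23.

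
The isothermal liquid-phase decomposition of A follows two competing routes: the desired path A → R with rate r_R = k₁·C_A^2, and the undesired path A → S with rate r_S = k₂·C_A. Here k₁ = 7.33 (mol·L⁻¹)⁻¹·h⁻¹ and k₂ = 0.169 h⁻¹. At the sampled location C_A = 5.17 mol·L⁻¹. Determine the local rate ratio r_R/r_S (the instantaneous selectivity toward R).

S_{R/S} = r_R/r_S = (k₁·C_A^2)/(k₂·C_A) = (k₁/k₂)·C_A.
= (7.33×5.170^2) / (0.169×5.170) = 195.9/0.8737 = 224.

224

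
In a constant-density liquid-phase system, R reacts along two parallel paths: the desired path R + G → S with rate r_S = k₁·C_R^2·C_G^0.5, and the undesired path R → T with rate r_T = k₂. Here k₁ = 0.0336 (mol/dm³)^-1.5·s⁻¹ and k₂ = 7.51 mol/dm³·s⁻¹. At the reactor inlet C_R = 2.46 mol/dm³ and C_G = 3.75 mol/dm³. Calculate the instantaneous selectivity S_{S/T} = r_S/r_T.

S_{S/T} = r_S/r_T = (k₁·C_R^2·C_G^0.5)/(k₂) = (k₁/k₂)·C_R^2·C_G^0.5.
= (0.0336×2.460^2×3.750^0.5) / (7.51) = 0.3938/7.510 = 0.0524.
Since the desired path is higher order in R, keeping C_R high (PFR or concentrated feed) favours S.

0.0524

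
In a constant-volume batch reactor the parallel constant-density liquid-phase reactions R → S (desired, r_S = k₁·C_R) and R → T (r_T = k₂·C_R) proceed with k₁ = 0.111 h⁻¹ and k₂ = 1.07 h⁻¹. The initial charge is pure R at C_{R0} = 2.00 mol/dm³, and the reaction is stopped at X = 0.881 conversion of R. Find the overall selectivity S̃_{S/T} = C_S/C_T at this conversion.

C_R = C_{R0}(1−X) = 0.2380 mol/dm³.
Both paths are first order in R, so the instantaneous fraction to S is constant: dC_S/d(−C_R) = k₁/(k₁+k₂) = 0.09399.
C_S = 0.09399·(C_{R0}−C_R) = 0.09399×1.762 = 0.166 mol/dm³.
C_T = (C_{R0}−C_R)−C_S = 1.596 mol/dm³; S̃_{S/T} = 0.1656/1.596 = 0.104.

0.104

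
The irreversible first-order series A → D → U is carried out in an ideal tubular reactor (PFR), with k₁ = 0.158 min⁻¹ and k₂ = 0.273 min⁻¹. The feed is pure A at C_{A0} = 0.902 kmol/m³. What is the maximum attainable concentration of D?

At the optimum, C_{D,max}/C_{A0} = (k₁/k₂)^[k₂/(k₂−k₁)].
= (0.158/0.273)^(0.273/(0.273−0.158)) = (0.5788)^(2.374) = 0.2730.
C_{D,max} = 0.2730×0.902 = 0.246 kmol/m³.

0.246 kmol/m³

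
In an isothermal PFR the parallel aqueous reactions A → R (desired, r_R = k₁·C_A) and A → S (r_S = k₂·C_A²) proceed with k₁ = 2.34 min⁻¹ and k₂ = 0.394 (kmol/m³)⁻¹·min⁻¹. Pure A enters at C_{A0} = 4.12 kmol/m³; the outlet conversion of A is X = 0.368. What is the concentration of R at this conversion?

0.970 kmol/m³

C_A = C_{A0}(1−X) = 2.604 kmol/m³.
Along a PFR/batch, dC_R/dC_A = −r_R/(r_R+r_S) = −k₁/(k₁+k₂·C_A).
Integrating from C_{A0} to C_A: C_R = (2.34/0.394)·ln[(2.34+0.394·4.12)/(2.34+0.394·2.60)] = 5.939·ln(3.963/3.366) = 0.9703 kmol/m³.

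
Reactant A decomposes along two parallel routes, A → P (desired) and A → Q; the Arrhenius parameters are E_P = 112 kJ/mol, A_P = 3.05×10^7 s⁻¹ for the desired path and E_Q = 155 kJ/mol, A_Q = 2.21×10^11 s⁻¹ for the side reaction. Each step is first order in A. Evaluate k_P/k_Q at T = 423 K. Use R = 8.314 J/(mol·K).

k_P/k_Q = (A_P/A_Q)·exp[−(E_P−E_Q)/(RT)] = (A_P/A_Q)·exp[(E_Q−E_P)/(RT)].
(E_Q−E_P)/(RT) = (155−112)×10³/(8.314×423) = 43000/3517 = 12.23.
k_P/k_Q = (3.05×10^7/2.21×10^11)·exp(12.23) = 1.380×10^-4 × 2.042×10^5 = 28.2.
Since E_P < E_Q, lowering the temperature improves selectivity toward P.

28.2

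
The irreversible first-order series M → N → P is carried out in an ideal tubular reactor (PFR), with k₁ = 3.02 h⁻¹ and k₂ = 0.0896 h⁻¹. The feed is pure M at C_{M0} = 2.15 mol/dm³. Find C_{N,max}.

For a first-order series the maximum intermediate yield is C_{N,max}/C_{M0} = (k₁/k₂)^[k₂/(k₂−k₁)].
= (3.02/0.0896)^(0.0896/(0.0896−3.02)) = (33.71)^(-0.03058) = 0.8980.
C_{N,max} = 0.8980×2.15 = 1.93 mol/dm³.

1.93 mol/dm³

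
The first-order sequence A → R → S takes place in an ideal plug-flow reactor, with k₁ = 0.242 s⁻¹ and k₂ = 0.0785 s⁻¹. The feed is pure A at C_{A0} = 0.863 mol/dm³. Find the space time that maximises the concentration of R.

For first-order series the maximum of C_R occurs at τ_opt = ln(k₂/k₁)/(k₂−k₁).
= ln(0.0785/0.242)/(0.0785−0.242) = ln(0.3244)/-0.1635 = -1.126/-0.1635 = 6.89 s.

6.89 s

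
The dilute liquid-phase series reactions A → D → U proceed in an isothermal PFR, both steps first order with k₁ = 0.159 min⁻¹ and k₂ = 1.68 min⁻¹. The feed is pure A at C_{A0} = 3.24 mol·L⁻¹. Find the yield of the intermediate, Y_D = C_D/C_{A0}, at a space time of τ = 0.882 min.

For first-order series with pure A initially, C_D(τ) = k₁C_{A0}/(k₂−k₁)·(e^(−k₁τ) − e^(−k₂τ)).
e^(−k₁τ) = e^(−0.159×0.882) = e^(−0.1402) = 0.8692; e^(−k₂τ) = e^(−1.482) = 0.2272.
C_D = 0.159×3.24/(1.68−0.159) × (0.8692−0.2272) = 0.3387×0.6419 = 0.2174 mol·L⁻¹.
Y_D = C_D/C_{A0} = 0.2174/3.24 = 0.0671.

0.0671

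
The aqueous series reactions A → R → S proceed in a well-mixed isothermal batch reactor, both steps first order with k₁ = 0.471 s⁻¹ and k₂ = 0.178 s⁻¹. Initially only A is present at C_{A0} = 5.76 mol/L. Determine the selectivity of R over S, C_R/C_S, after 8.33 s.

Solving the coupled first-order balances gives C_R(t) = [k₁/(k₂−k₁)]·C_{A0}·(e^(−k₁t) − e^(−k₂t)).
e^(−k₁t) = e^(−0.471×8.33) = e^(−3.923) = 0.01977; e^(−k₂t) = e^(−1.483) = 0.2270.
C_R = 0.471×5.76/(0.178−0.471) × (0.01977−0.2270) = (-9.259)×(-0.2072) = 1.919 mol/L.
C_A = C_{A0}e^(−k₁t) = 0.1139 mol/L, so C_S = C_{A0}−C_A−C_R = 3.727 mol/L; C_R/C_S = 0.515.

0.515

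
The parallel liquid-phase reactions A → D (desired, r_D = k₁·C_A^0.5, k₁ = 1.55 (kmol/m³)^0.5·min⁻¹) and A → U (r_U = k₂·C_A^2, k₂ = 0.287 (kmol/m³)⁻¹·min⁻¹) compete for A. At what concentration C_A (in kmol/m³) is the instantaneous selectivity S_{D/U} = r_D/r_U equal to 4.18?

S_{D/U} = (k₁/k₂)·C_A^-1.5 ⇒ C_A = (S·k₂/k₁)^(1/(-1.5)).
= (4.18×0.287/1.55)^(-0.6667) = (0.7740)^(-0.6667) = 1.19 kmol/m³.

1.19 kmol/m³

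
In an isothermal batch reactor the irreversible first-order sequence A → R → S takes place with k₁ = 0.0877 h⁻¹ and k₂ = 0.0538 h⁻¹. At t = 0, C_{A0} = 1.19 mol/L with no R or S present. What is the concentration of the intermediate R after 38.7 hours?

The intermediate concentration in a first-order A→B→C sequence is C_R = k₁C_{A0}(e^(−k₁t) − e^(−k₂t))/(k₂−k₁).
e^(−k₁t) = e^(−0.0877×38.7) = e^(−3.394) = 0.03357; e^(−k₂t) = e^(−2.082) = 0.1247.
C_R = 0.0877×1.19/(0.0538−0.0877) × (0.03357−0.1247) = (-3.079)×(-0.09110) = 0.2805 mol/L.

0.280 mol/L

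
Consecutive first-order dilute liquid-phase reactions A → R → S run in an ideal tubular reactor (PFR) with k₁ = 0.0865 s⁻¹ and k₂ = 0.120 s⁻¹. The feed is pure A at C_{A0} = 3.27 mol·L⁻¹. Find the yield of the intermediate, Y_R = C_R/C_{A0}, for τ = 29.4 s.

Solving the coupled first-order balances gives C_R(τ) = [k₁/(k₂−k₁)]·C_{A0}·(e^(−k₁τ) − e^(−k₂τ)).
e^(−k₁τ) = e^(−0.0865×29.4) = e^(−2.543) = 0.07862; e^(−k₂τ) = e^(−3.528) = 0.02936.
C_R = 0.0865×3.27/(0.120−0.0865) × (0.07862−0.02936) = 8.443×0.04926 = 0.4159 mol·L⁻¹.
Y_R = C_R/C_{A0} = 0.4159/3.27 = 0.127.

0.127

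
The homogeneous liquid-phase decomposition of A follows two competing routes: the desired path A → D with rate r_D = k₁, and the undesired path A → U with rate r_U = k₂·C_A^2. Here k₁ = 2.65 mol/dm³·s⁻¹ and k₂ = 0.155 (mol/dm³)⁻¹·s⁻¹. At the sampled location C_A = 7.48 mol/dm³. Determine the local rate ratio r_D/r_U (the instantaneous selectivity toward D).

0.306

S_{D/U} = r_D/r_U = (k₁)/(k₂·C_A^2) = (k₁/k₂)·C_A^-2.
= (2.65) / (0.155×7.480^2) = 2.650/8.672 = 0.306.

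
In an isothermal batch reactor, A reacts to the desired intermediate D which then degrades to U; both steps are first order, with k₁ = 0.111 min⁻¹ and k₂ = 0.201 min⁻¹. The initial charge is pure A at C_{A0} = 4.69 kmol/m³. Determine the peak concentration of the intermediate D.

1.25 kmol/m³

For a first-order series the maximum intermediate yield is C_{D,max}/C_{A0} = (k₁/k₂)^[k₂/(k₂−k₁)].
= (0.111/0.201)^(0.201/(0.201−0.111)) = (0.5522)^(2.233) = 0.2655.
C_{D,max} = 0.2655×4.69 = 1.25 kmol/m³.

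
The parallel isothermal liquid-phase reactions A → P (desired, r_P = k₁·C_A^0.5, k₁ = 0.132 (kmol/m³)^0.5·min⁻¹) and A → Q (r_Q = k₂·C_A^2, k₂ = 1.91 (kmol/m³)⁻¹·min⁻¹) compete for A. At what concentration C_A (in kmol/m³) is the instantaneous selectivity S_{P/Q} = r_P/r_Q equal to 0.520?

0.260 kmol/m³

S_{P/Q} = (k₁/k₂)·C_A^-1.5 ⇒ C_A = (S·k₂/k₁)^(1/(-1.5)).
= (0.520×1.91/0.132)^(-0.6667) = (7.524)^(-0.6667) = 0.260 kmol/m³.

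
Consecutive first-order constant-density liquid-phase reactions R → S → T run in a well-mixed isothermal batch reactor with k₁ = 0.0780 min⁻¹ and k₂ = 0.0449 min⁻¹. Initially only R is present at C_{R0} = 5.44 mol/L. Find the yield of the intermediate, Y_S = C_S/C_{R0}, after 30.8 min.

For first-order series with pure R initially, C_S(t) = k₁C_{R0}/(k₂−k₁)·(e^(−k₁t) − e^(−k₂t)).
e^(−k₁t) = e^(−0.0780×30.8) = e^(−2.402) = 0.09050; e^(−k₂t) = e^(−1.383) = 0.2508.
C_S = 0.0780×5.44/(0.0449−0.0780) × (0.09050−0.2508) = (-12.82)×(-0.1603) = 2.056 mol/L.
Y_S = C_S/C_{R0} = 2.056/5.44 = 0.378.

0.378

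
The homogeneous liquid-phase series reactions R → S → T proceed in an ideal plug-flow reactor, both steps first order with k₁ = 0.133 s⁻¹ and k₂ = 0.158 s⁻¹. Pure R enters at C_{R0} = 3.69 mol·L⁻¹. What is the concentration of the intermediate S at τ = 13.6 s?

The intermediate concentration in a first-order A→B→C sequence is C_S = k₁C_{R0}(e^(−k₁τ) − e^(−k₂τ))/(k₂−k₁).
e^(−k₁τ) = e^(−0.133×13.6) = e^(−1.809) = 0.1639; e^(−k₂τ) = e^(−2.149) = 0.1166.
C_S = 0.133×3.69/(0.158−0.133) × (0.1639−0.1166) = 19.63×0.04723 = 0.9271 mol·L⁻¹.

0.927 mol·L⁻¹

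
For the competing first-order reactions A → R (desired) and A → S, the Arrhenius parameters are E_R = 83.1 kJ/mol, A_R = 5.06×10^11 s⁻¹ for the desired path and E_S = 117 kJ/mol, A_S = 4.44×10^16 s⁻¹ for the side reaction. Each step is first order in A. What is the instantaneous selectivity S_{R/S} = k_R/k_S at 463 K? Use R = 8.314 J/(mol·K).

Since both paths have the same order in A, the concentration cancels and S_{R/S} = k_R/k_S = (A_R/A_S)·exp[(E_S−E_R)/(RT)].
(E_S−E_R)/(RT) = (117−83.1)×10³/(8.314×463) = 33900/3849 = 8.807.
k_R/k_S = (5.06×10^11/4.44×10^16)·exp(8.807) = 1.140×10^-5 × 6678 = 0.0761.

0.0761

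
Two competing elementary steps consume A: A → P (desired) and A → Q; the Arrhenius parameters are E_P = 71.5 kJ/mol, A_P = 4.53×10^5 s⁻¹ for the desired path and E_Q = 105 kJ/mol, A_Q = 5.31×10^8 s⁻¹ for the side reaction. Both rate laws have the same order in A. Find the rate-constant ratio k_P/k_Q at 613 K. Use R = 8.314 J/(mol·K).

With equal orders, S_{P/Q} = k_P/k_Q = (A_P/A_Q)·exp[(E_Q−E_P)/(RT)].
(E_Q−E_P)/(RT) = (105−71.5)×10³/(8.314×613) = 33500/5096 = 6.573.
k_P/k_Q = (4.53×10^5/5.31×10^8)·exp(6.573) = 8.531×10^-4 × 715.6 = 0.611.
Since E_P < E_Q, lowering the temperature improves selectivity toward P.

0.611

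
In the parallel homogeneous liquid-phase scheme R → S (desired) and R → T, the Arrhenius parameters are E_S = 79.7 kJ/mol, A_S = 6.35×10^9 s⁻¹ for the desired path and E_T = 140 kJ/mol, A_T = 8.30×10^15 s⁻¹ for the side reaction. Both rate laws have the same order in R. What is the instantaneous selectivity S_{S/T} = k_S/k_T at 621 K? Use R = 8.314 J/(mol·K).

Since both paths have the same order in R, the concentration cancels and S_{S/T} = k_S/k_T = (A_S/A_T)·exp[(E_T−E_S)/(RT)].
(E_T−E_S)/(RT) = (140−79.7)×10³/(8.314×621) = 60300/5163 = 11.68.
k_S/k_T = (6.35×10^9/8.30×10^15)·exp(11.68) = 7.651×10^-7 × 1.181×10^5 = 0.0904.

0.0904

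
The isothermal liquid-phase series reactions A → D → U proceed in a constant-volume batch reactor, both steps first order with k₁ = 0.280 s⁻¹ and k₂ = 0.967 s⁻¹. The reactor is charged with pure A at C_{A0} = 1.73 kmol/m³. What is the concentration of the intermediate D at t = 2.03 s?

0.300 kmol/m³

For first-order series with pure A initially, C_D(t) = k₁C_{A0}/(k₂−k₁)·(e^(−k₁t) − e^(−k₂t)).
e^(−k₁t) = e^(−0.280×2.03) = e^(−0.5684) = 0.5664; e^(−k₂t) = e^(−1.963) = 0.1404.
C_D = 0.280×1.73/(0.967−0.280) × (0.5664−0.1404) = 0.7051×0.4260 = 0.3004 kmol/m³.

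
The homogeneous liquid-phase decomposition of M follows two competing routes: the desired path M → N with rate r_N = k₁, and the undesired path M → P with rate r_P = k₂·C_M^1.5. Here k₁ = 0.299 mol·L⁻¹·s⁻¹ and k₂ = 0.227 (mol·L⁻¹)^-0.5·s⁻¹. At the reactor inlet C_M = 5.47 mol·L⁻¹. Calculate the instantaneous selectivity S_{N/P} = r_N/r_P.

0.103

S_{N/P} = r_N/r_P = (k₁)/(k₂·C_M^1.5) = (k₁/k₂)·C_M^-1.5.
= (0.299) / (0.227×5.470^1.5) = 0.2990/2.904 = 0.103.
The undesired path is higher order in M, so low C_M (CSTR or dilute feed) favours N.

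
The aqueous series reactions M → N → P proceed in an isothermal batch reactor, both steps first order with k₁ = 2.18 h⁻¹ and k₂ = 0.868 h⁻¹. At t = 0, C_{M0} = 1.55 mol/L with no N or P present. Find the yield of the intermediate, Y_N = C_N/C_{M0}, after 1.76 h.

0.325

The intermediate concentration in a first-order A→B→C sequence is C_N = k₁C_{M0}(e^(−k₁t) − e^(−k₂t))/(k₂−k₁).
e^(−k₁t) = e^(−2.18×1.76) = e^(−3.837) = 0.02156; e^(−k₂t) = e^(−1.528) = 0.2170.
C_N = 2.18×1.55/(0.868−2.18) × (0.02156−0.2170) = (-2.575)×(-0.1955) = 0.5034 mol/L.
Y_N = C_N/C_{M0} = 0.5034/1.55 = 0.325.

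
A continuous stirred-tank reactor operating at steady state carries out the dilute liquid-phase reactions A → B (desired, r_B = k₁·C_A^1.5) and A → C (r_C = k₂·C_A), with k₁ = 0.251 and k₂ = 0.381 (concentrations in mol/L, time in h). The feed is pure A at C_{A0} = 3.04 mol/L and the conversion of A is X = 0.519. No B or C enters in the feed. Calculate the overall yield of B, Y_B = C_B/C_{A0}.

Exit C_A = C_{A0}(1−X) = 3.04×0.481 = 1.462 mol/L.
In a CSTR the entire volume is at exit conditions, so r_B = 0.251×1.462^1.5 = 0.4438 and r_C = 0.381×1.462 = 0.5571.
Fraction of consumed A going to B: r_B/(r_B+r_C) = 0.4434.
C_B = 0.4434·C_{A0}·X = 0.4434×3.04×0.519 = 0.700 mol/L; Y_B = C_B/C_{A0} = 0.230.

0.230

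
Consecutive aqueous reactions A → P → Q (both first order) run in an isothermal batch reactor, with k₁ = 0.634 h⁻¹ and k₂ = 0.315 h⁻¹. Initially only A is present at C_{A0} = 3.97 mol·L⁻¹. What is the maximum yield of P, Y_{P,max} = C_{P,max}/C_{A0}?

For a first-order series the maximum intermediate yield is C_{P,max}/C_{A0} = (k₁/k₂)^[k₂/(k₂−k₁)].
= (0.634/0.315)^(0.315/(0.315−0.634)) = (2.013)^(-0.9875) = 0.5012.

0.501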